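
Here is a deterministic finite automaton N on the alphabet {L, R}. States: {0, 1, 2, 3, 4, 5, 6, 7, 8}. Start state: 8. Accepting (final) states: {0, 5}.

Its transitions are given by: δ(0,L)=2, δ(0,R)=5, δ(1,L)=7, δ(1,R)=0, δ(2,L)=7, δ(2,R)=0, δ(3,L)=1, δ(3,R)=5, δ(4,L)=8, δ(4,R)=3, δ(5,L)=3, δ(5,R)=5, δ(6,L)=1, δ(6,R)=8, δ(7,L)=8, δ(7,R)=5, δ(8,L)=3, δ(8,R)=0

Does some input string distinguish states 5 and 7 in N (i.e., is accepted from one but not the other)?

Reachable states from the start: {0,1,2,3,5,7,8}. Unreachable: {4,6} — drop them.
P0 = {0,5} | {1,2,3,7,8}.
Stable partition: {0,5} | {1,2,3,7,8} — 2 equivalence classes.
5 and 7 end up in different blocks, so they are distinguishable. For instance, the string 'ε' is accepted from only 5.

Yes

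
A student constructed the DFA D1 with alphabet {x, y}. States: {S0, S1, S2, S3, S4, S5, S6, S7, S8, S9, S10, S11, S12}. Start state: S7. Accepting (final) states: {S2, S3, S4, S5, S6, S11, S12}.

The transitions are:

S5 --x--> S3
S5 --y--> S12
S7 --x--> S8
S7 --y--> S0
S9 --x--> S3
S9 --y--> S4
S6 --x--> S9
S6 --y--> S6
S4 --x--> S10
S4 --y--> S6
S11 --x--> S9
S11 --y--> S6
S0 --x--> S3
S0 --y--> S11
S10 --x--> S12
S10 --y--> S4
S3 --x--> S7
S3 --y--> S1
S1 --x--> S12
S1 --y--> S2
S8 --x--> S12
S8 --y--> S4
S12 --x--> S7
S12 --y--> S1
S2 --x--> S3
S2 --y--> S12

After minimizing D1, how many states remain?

States {S5} cannot be reached from the start state, so discard them.
Initial partition by acceptance: {S2,S3,S4,S6,S11,S12} | {S0,S1,S7,S8,S9,S10}.
Refine {S2,S3,S4,S6,S11,S12} on symbol x: members go to different blocks, giving {S3,S4,S6,S11,S12} and {S2}.
Refine {S3,S4,S6,S11,S12} on symbol y: members go to different blocks, giving {S4,S6,S11} and {S3,S12}.
Refine {S0,S1,S7,S8,S9,S10} on symbol x: members go to different blocks, giving {S0,S1,S8,S9,S10} and {S7}.
Refine {S0,S1,S8,S9,S10} on symbol y: members go to different blocks, giving {S0,S8,S9,S10} and {S1}.
The partition is now stable with 6 blocks: {S4,S6,S11} | {S0,S8,S9,S10} | {S2} | {S3,S12} | {S7} | {S1}.

6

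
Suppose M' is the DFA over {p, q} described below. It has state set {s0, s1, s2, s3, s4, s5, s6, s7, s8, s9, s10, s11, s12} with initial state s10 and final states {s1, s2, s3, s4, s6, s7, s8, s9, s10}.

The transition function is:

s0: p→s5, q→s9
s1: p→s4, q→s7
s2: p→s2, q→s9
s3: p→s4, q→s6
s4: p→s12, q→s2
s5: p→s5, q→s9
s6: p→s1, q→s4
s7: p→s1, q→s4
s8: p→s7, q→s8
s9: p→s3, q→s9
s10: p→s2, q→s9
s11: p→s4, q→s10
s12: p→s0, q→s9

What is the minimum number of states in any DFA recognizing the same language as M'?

6

States {s8,s11} cannot be reached from the start state, so discard them.
Initial partition by acceptance: {s1,s2,s3,s4,s6,s7,s9,s10} | {s0,s5,s12}.
Split {s1,s2,s3,s4,s6,s7,s9,s10} by δ(·,p) → {s1,s2,s3,s6,s7,s9,s10} and {s4}.
Refine {s1,s2,s3,s6,s7,s9,s10} on symbol p: members go to different blocks, giving {s2,s6,s7,s9,s10} and {s1,s3}.
Split {s2,s6,s7,s9,s10} by δ(·,p) → {s6,s7,s9} and {s2,s10}.
On input q, block {s6,s7,s9} splits into {s6,s7} and {s9}.
No further refinement is possible. Final partition (6 blocks): {s6,s7} | {s0,s5,s12} | {s4} | {s1,s3} | {s2,s10} | {s9}.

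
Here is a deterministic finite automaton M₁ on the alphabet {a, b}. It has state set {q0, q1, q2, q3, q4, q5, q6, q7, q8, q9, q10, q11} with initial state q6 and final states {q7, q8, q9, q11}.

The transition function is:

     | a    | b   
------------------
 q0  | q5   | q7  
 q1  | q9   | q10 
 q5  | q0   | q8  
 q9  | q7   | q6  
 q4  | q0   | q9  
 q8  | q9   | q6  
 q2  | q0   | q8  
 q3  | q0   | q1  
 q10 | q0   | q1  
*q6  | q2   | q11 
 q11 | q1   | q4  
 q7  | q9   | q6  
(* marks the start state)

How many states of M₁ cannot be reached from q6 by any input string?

No path from q6 leads to q3; the other 11 states are all reachable.

1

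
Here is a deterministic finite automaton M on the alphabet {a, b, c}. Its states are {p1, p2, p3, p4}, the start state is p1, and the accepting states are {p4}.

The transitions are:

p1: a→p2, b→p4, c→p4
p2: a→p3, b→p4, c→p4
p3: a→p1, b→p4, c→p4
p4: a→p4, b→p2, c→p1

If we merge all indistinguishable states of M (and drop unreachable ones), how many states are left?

2

Every state is reachable, so we keep all 4.
P0 = {p4} | {p1,p2,p3}.
Stable partition: {p4} | {p1,p2,p3} — 2 equivalence classes.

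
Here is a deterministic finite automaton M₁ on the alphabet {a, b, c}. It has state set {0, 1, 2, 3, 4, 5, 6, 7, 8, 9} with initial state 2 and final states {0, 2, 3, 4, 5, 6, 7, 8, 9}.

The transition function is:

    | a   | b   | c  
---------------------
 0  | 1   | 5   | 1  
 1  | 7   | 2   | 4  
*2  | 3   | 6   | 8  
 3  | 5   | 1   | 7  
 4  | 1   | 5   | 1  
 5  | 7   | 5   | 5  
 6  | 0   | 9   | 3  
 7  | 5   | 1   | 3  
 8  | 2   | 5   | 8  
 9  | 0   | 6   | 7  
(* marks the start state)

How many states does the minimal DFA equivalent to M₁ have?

Start with accepting vs non-accepting: {0,2,3,4,5,6,7,8,9} | {1}.
On input a, block {0,2,3,4,5,6,7,8,9} splits into {2,3,5,6,7,8,9} and {0,4}.
On input a, block {2,3,5,6,7,8,9} splits into {2,3,5,7,8} and {6,9}.
On input b, block {2,3,5,7,8} splits into {3,7} and {5,8} and {2}.
Split {5,8} by δ(·,a) → {5} and {8}.
No further refinement is possible. Final partition (7 blocks): {3,7} | {1} | {0,4} | {6,9} | {5} | {2} | {8}.

7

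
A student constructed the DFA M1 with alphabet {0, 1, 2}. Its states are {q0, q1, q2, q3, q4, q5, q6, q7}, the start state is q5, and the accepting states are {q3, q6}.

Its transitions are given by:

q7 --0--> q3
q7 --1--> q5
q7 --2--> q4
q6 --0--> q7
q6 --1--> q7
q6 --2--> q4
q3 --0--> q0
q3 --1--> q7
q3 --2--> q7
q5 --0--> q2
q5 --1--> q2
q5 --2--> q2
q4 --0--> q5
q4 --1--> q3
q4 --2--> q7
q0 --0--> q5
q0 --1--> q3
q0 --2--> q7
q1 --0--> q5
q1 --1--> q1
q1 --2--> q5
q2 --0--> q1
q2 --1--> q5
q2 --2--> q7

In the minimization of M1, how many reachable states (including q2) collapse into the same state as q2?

1

First remove the unreachable states {q6}; 7 states remain.
Start with accepting vs non-accepting: {q3} | {q0,q1,q2,q4,q5,q7}.
Split {q0,q1,q2,q4,q5,q7} by δ(·,0) → {q0,q1,q2,q4,q5} and {q7}.
Split {q0,q1,q2,q4,q5} by δ(·,1) → {q1,q2,q5} and {q0,q4}.
Refine {q1,q2,q5} on symbol 2: members go to different blocks, giving {q1,q5} and {q2}.
Refine {q1,q5} on symbol 0: members go to different blocks, giving {q1} and {q5}.
Stable partition: {q3} | {q1} | {q7} | {q0,q4} | {q2} | {q5} — 6 equivalence classes.
The equivalence class containing q2 is {q2}, of size 1.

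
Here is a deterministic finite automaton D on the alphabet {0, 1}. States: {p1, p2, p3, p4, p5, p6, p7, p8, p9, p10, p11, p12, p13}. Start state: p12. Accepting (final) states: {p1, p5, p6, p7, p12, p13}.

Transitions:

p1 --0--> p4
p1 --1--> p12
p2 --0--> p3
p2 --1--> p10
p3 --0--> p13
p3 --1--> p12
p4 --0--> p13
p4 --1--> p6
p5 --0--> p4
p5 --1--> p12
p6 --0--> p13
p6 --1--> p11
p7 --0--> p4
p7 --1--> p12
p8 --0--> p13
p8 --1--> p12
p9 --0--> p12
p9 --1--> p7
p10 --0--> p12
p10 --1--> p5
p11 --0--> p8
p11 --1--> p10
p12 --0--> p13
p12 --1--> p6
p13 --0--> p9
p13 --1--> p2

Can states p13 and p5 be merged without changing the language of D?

No

First remove the unreachable states {p1}; 12 states remain.
Start with accepting vs non-accepting: {p5,p6,p7,p12,p13} | {p2,p3,p4,p8,p9,p10,p11}.
On input 0, block {p5,p6,p7,p12,p13} splits into {p5,p7,p13} and {p6,p12}.
Refine {p5,p7,p13} on symbol 1: members go to different blocks, giving {p5,p7} and {p13}.
Split {p2,p3,p4,p8,p9,p10,p11} by δ(·,0) → {p3,p4,p8} and {p2,p11} and {p9,p10}.
Split {p6,p12} by δ(·,1) → {p6} and {p12}.
On input 1, block {p3,p4,p8} splits into {p3,p8} and {p4}.
Stable partition: {p5,p7} | {p3,p8} | {p6} | {p13} | {p2,p11} | {p9,p10} | {p12} | {p4} — 8 equivalence classes.
p13 and p5 end up in different blocks, so they are distinguishable. For instance, the string '1' is accepted from only p5.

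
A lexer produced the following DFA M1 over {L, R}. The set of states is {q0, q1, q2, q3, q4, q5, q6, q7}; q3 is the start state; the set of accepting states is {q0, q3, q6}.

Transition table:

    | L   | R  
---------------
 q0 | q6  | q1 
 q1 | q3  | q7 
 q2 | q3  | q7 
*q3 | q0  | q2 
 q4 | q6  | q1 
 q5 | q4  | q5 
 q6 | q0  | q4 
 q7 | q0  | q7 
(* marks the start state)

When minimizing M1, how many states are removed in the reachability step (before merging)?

1

BFS from q3 reaches {q0, q1, q2, q3, q4, q6, q7}; the 1 state(s) q5 are never visited.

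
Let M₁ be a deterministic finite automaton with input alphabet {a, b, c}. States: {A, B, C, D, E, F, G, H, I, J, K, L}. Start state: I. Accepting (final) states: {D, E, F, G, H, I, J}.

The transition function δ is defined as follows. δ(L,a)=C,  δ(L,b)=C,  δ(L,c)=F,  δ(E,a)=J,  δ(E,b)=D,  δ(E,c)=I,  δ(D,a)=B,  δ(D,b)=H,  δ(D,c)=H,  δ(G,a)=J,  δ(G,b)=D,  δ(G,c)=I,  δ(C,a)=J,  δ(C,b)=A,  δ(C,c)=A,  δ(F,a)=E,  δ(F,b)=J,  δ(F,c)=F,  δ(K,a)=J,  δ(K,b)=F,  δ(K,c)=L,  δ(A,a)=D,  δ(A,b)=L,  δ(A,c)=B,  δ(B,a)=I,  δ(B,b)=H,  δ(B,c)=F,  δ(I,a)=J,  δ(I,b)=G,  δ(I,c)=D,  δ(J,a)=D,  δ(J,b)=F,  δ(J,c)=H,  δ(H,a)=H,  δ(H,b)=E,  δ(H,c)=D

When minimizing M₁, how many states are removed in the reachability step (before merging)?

4

Starting at I and following transitions, the reachable set is {B, D, E, F, G, H, I, J}. That leaves A, C, K, L unreachable — 4 in total.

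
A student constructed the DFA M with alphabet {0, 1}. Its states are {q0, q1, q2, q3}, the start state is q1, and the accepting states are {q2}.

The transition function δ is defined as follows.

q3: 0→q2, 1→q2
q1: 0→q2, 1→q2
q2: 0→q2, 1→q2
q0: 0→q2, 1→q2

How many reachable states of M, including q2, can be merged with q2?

1

First remove the unreachable states {q0,q3}; 2 states remain.
Initial partition by acceptance: {q2} | {q1}.
The partition is now stable with 2 blocks: {q2} | {q1}.
The equivalence class containing q2 is {q2}, of size 1.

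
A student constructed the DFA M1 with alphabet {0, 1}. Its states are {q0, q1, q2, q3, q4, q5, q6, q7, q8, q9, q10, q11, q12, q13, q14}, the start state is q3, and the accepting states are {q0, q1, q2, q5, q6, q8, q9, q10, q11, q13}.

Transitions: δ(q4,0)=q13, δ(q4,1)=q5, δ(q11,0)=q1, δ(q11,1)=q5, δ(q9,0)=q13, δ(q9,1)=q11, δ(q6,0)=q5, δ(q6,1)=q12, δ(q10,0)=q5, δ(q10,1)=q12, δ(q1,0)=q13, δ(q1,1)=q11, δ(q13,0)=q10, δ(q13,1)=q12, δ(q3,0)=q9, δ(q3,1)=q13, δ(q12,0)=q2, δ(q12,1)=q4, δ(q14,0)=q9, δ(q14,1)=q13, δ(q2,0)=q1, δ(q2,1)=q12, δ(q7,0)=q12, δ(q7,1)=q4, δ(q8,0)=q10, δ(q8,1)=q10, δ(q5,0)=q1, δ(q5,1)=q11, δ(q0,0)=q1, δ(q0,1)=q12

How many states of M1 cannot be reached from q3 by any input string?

5

BFS from q3 reaches {q1, q2, q3, q4, q5, q9, q10, q11, q12, q13}; the 5 state(s) q0, q6, q7, q8, q14 are never visited.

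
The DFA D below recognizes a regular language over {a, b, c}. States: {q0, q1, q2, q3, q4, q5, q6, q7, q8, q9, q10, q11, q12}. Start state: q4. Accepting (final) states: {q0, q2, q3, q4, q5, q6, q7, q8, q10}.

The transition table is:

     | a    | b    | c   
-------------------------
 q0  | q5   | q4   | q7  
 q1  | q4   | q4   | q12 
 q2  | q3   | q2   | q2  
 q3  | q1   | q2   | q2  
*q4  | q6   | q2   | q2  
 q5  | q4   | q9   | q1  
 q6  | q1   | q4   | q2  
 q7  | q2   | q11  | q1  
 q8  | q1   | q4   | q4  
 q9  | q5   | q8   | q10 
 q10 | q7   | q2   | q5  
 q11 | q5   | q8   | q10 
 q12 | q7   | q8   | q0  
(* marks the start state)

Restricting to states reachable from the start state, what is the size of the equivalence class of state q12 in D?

3

Initial partition by acceptance: {q0,q2,q3,q4,q5,q6,q7,q8,q10} | {q1,q9,q11,q12}.
On input a, block {q0,q2,q3,q4,q5,q6,q7,q8,q10} splits into {q0,q2,q4,q5,q7,q10} and {q3,q6,q8}.
Refine {q0,q2,q4,q5,q7,q10} on symbol a: members go to different blocks, giving {q0,q5,q7,q10} and {q2,q4}.
On input a, block {q0,q5,q7,q10} splits into {q0,q10} and {q5,q7}.
Split {q1,q9,q11,q12} by δ(·,a) → {q9,q11,q12} and {q1}.
Stable partition: {q0,q10} | {q9,q11,q12} | {q3,q6,q8} | {q2,q4} | {q5,q7} | {q1} — 6 equivalence classes.
State q12 belongs to the block {q9,q11,q12}, which has 3 states.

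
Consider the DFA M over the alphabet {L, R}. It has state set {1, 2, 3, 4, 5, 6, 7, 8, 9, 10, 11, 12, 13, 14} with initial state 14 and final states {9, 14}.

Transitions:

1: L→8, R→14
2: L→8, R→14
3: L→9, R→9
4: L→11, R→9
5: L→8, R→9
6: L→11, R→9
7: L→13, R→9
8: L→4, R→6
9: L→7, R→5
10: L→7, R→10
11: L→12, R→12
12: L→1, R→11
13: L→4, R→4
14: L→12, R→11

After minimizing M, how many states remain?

Reachable states from the start: {1,4,5,6,7,8,9,11,12,13,14}. Unreachable: {2,3,10} — drop them.
Start with accepting vs non-accepting: {9,14} | {1,4,5,6,7,8,11,12,13}.
Refine {1,4,5,6,7,8,11,12,13} on symbol R: members go to different blocks, giving {1,4,5,6,7} and {8,11,12,13}.
On input L, block {9,14} splits into {9} and {14}.
On input R, block {1,4,5,6,7} splits into {4,5,6,7} and {1}.
Refine {8,11,12,13} on symbol L: members go to different blocks, giving {8,13} and {11} and {12}.
Split {4,5,6,7} by δ(·,L) → {4,6} and {5,7}.
Stable partition: {9} | {4,6} | {8,13} | {14} | {1} | {11} | {12} | {5,7} — 8 equivalence classes.

8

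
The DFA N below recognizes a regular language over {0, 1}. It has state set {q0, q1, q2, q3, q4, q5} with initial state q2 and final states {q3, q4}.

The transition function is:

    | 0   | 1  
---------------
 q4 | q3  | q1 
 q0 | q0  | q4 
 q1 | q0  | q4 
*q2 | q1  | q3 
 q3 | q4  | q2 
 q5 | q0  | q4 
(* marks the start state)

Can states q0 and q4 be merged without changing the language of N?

No

Reachable states from the start: {q0,q1,q2,q3,q4}. Unreachable: {q5} — drop them.
Initial partition by acceptance: {q3,q4} | {q0,q1,q2}.
Stable partition: {q3,q4} | {q0,q1,q2} — 2 equivalence classes.
q0 and q4 end up in different blocks, so they are distinguishable. For instance, the string 'ε' is accepted from only q4.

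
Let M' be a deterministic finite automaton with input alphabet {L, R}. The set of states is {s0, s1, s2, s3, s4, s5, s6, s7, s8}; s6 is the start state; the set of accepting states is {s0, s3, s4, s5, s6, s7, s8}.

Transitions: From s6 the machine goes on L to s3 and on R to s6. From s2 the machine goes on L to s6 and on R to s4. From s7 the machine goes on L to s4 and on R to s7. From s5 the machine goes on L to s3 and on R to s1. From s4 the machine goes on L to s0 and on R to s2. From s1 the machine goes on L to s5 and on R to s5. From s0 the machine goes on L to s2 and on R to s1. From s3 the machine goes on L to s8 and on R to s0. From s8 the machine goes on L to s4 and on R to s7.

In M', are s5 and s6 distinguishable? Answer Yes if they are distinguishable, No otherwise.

All states are reachable from the start state.
Start with accepting vs non-accepting: {s0,s3,s4,s5,s6,s7,s8} | {s1,s2}.
On input L, block {s0,s3,s4,s5,s6,s7,s8} splits into {s3,s4,s5,s6,s7,s8} and {s0}.
Split {s3,s4,s5,s6,s7,s8} by δ(·,L) → {s3,s5,s6,s7,s8} and {s4}.
Refine {s3,s5,s6,s7,s8} on symbol L: members go to different blocks, giving {s3,s5,s6} and {s7,s8}.
Split {s3,s5,s6} by δ(·,L) → {s5,s6} and {s3}.
Split {s5,s6} by δ(·,R) → {s5} and {s6}.
On input L, block {s1,s2} splits into {s1} and {s2}.
No further refinement is possible. Final partition (8 blocks): {s5} | {s1} | {s0} | {s4} | {s7,s8} | {s3} | {s6} | {s2}.
s5 and s6 end up in different blocks, so they are distinguishable. For instance, the string 'R' is accepted from only s6.

Yes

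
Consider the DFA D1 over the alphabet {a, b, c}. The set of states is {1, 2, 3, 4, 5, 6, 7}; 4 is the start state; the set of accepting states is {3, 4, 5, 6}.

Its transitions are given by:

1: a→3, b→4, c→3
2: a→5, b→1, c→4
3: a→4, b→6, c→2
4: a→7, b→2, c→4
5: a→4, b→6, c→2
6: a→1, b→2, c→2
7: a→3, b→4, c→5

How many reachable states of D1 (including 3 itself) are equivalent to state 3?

All states are reachable from the start state.
P0 = {3,4,5,6} | {1,2,7}.
On input a, block {3,4,5,6} splits into {3,5} and {4,6}.
On input b, block {1,2,7} splits into {1,7} and {2}.
On input c, block {4,6} splits into {4} and {6}.
No further refinement is possible. Final partition (5 blocks): {3,5} | {1,7} | {4} | {2} | {6}.
The equivalence class containing 3 is {3,5}, of size 2.

2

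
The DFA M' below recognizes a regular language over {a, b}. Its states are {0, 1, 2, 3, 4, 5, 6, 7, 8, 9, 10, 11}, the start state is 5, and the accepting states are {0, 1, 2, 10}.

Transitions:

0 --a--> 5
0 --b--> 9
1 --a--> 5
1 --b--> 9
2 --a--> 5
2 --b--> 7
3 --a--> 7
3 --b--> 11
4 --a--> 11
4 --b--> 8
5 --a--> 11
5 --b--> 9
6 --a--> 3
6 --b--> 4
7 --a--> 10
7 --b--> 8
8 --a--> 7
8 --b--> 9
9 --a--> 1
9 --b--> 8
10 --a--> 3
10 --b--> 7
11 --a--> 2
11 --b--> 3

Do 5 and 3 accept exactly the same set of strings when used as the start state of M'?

Yes

First remove the unreachable states {0,4,6}; 9 states remain.
Start with accepting vs non-accepting: {1,2,10} | {3,5,7,8,9,11}.
Split {3,5,7,8,9,11} by δ(·,a) → {3,5,8} and {7,9,11}.
Stable partition: {1,2,10} | {3,5,8} | {7,9,11} — 3 equivalence classes.
5 and 3 lie in the same block of the stable partition, so they are equivalent — no string distinguishes them.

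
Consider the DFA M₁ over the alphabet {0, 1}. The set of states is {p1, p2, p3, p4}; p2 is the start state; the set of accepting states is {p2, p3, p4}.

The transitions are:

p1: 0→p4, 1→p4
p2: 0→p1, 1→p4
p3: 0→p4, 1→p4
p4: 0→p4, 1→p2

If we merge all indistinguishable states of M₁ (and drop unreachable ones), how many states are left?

3

States {p3} cannot be reached from the start state, so discard them.
Start with accepting vs non-accepting: {p2,p4} | {p1}.
On input 0, block {p2,p4} splits into {p2} and {p4}.
The partition is now stable with 3 blocks: {p2} | {p1} | {p4}.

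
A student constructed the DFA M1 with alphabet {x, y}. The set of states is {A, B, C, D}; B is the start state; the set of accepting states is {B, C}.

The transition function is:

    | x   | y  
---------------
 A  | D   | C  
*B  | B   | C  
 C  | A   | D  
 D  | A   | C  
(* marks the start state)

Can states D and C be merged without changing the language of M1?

No

Every state is reachable, so we keep all 4.
P0 = {B,C} | {A,D}.
Refine {B,C} on symbol x: members go to different blocks, giving {B} and {C}.
Stable partition: {B} | {A,D} | {C} — 3 equivalence classes.
D and C end up in different blocks, so they are distinguishable. For instance, the string 'ε' is accepted from only C.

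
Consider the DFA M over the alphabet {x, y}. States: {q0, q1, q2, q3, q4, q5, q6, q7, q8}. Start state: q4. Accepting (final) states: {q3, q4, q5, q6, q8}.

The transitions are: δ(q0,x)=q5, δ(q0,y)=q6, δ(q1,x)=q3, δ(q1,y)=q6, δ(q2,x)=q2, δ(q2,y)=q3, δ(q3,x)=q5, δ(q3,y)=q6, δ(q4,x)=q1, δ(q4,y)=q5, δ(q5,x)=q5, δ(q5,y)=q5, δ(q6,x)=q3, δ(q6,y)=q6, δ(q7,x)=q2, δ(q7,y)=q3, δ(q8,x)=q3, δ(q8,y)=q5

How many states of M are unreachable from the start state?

Starting at q4 and following transitions, the reachable set is {q1, q3, q4, q5, q6}. That leaves q0, q2, q7, q8 unreachable — 4 in total.

4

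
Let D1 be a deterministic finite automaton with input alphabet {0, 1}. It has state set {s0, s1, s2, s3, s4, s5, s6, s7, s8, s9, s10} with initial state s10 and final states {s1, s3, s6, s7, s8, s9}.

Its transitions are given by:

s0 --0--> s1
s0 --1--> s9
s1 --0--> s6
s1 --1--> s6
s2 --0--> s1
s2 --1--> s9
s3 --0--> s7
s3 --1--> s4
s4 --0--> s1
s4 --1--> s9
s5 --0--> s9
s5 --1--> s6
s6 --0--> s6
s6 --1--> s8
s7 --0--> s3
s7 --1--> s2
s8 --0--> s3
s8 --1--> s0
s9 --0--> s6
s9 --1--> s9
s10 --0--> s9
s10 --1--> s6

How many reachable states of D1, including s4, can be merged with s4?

Reachable states from the start: {s0,s1,s2,s3,s4,s6,s7,s8,s9,s10}. Unreachable: {s5} — drop them.
P0 = {s1,s3,s6,s7,s8,s9} | {s0,s2,s4,s10}.
Refine {s1,s3,s6,s7,s8,s9} on symbol 1: members go to different blocks, giving {s1,s6,s9} and {s3,s7,s8}.
Split {s1,s6,s9} by δ(·,1) → {s1,s9} and {s6}.
Refine {s1,s9} on symbol 1: members go to different blocks, giving {s1} and {s9}.
Split {s0,s2,s4,s10} by δ(·,0) → {s0,s2,s4} and {s10}.
Stable partition: {s1} | {s0,s2,s4} | {s3,s7,s8} | {s6} | {s9} | {s10} — 6 equivalence classes.
The equivalence class containing s4 is {s0,s2,s4}, of size 3.

3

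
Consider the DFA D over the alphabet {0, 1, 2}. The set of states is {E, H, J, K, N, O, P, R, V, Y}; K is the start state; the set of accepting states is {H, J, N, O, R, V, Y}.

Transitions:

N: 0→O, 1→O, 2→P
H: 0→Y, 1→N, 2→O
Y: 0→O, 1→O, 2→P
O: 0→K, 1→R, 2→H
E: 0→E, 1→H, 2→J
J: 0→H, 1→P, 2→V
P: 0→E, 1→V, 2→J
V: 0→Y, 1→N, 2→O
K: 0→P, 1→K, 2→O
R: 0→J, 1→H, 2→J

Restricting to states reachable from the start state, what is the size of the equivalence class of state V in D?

Every state is reachable, so we keep all 10.
Initial partition by acceptance: {H,J,N,O,R,V,Y} | {E,K,P}.
On input 0, block {H,J,N,O,R,V,Y} splits into {H,J,N,R,V,Y} and {O}.
Split {H,J,N,R,V,Y} by δ(·,0) → {H,J,R,V} and {N,Y}.
On input 0, block {H,J,R,V} splits into {J,R} and {H,V}.
Refine {J,R} on symbol 0: members go to different blocks, giving {R} and {J}.
Refine {E,K,P} on symbol 1: members go to different blocks, giving {E,P} and {K}.
Stable partition: {R} | {E,P} | {O} | {N,Y} | {H,V} | {J} | {K} — 7 equivalence classes.
The equivalence class containing V is {H,V}, of size 2.

2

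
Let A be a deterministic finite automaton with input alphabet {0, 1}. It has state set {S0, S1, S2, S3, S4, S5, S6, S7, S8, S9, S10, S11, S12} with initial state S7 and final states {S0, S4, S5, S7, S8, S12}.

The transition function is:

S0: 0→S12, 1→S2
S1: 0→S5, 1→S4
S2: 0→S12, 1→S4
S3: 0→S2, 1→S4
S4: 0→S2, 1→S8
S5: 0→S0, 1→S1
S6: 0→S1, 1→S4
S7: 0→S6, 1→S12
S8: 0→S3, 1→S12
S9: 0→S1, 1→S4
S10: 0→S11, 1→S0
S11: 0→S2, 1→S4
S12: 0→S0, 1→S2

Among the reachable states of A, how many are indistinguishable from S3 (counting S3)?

2

Reachable states from the start: {S0,S1,S2,S3,S4,S5,S6,S7,S8,S12}. Unreachable: {S9,S10,S11} — drop them.
P0 = {S0,S4,S5,S7,S8,S12} | {S1,S2,S3,S6}.
Refine {S0,S4,S5,S7,S8,S12} on symbol 0: members go to different blocks, giving {S0,S5,S12} and {S4,S7,S8}.
Split {S1,S2,S3,S6} by δ(·,0) → {S1,S2} and {S3,S6}.
Refine {S4,S7,S8} on symbol 0: members go to different blocks, giving {S7,S8} and {S4}.
Stable partition: {S0,S5,S12} | {S1,S2} | {S7,S8} | {S3,S6} | {S4} — 5 equivalence classes.
The equivalence class containing S3 is {S3,S6}, of size 2.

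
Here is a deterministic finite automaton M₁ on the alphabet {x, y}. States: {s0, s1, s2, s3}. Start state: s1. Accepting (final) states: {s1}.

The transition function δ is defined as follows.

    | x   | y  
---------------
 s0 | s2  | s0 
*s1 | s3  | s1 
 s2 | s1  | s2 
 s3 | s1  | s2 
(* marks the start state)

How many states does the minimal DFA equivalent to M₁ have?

2

Reachable states from the start: {s1,s2,s3}. Unreachable: {s0} — drop them.
P0 = {s1} | {s2,s3}.
The partition is now stable with 2 blocks: {s1} | {s2,s3}.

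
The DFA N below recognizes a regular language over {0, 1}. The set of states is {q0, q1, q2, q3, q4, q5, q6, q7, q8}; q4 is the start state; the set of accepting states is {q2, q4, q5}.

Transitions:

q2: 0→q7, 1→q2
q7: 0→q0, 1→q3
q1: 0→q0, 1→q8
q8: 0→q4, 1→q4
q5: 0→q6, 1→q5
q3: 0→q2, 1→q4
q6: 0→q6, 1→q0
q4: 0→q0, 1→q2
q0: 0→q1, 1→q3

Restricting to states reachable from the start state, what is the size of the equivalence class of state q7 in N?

States {q5,q6} cannot be reached from the start state, so discard them.
Start with accepting vs non-accepting: {q2,q4} | {q0,q1,q3,q7,q8}.
Refine {q0,q1,q3,q7,q8} on symbol 0: members go to different blocks, giving {q0,q1,q7} and {q3,q8}.
Stable partition: {q2,q4} | {q0,q1,q7} | {q3,q8} — 3 equivalence classes.
The equivalence class containing q7 is {q0,q1,q7}, of size 3.

3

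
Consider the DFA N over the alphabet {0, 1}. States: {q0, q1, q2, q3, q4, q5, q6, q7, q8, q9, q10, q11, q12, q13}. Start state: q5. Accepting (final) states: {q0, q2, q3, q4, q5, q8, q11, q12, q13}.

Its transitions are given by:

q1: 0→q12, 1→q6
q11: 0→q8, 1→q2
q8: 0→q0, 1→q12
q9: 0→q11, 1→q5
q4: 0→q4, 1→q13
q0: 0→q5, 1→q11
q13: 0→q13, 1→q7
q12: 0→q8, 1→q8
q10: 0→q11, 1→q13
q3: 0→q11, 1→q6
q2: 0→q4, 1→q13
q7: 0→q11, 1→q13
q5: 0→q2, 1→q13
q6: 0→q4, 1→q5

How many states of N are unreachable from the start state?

5

No path from q5 leads to q1, q3, q6, q9, q10; the other 9 states are all reachable.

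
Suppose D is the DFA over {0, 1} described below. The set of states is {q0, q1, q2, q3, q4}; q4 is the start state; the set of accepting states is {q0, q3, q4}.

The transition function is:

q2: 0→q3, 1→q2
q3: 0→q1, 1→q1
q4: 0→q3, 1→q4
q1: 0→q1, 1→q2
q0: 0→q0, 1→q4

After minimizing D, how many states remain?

First remove the unreachable states {q0}; 4 states remain.
Start with accepting vs non-accepting: {q3,q4} | {q1,q2}.
Split {q3,q4} by δ(·,0) → {q3} and {q4}.
On input 0, block {q1,q2} splits into {q1} and {q2}.
The partition is now stable with 4 blocks: {q3} | {q1} | {q4} | {q2}.

4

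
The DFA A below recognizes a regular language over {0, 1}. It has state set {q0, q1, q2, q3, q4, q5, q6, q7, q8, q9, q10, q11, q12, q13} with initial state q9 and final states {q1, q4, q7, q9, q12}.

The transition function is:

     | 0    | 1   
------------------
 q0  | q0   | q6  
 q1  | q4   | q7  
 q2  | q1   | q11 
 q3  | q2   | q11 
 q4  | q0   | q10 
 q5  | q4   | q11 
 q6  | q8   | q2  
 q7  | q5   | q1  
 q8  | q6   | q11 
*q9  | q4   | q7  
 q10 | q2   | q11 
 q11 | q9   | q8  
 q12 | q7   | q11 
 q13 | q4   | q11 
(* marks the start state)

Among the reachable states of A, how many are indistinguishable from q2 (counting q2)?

1

Reachable states from the start: {q0,q1,q2,q4,q5,q6,q7,q8,q9,q10,q11}. Unreachable: {q3,q12,q13} — drop them.
Initial partition by acceptance: {q1,q4,q7,q9} | {q0,q2,q5,q6,q8,q10,q11}.
On input 0, block {q1,q4,q7,q9} splits into {q1,q9} and {q4,q7}.
Split {q0,q2,q5,q6,q8,q10,q11} by δ(·,0) → {q0,q6,q8,q10} and {q2,q11} and {q5}.
Refine {q0,q6,q8,q10} on symbol 0: members go to different blocks, giving {q0,q6,q8} and {q10}.
Split {q0,q6,q8} by δ(·,1) → {q6,q8} and {q0}.
Split {q4,q7} by δ(·,0) → {q4} and {q7}.
Split {q2,q11} by δ(·,1) → {q2} and {q11}.
Split {q6,q8} by δ(·,1) → {q6} and {q8}.
Stable partition: {q1,q9} | {q6} | {q4} | {q2} | {q5} | {q10} | {q0} | {q7} | {q11} | {q8} — 10 equivalence classes.
The equivalence class containing q2 is {q2}, of size 1.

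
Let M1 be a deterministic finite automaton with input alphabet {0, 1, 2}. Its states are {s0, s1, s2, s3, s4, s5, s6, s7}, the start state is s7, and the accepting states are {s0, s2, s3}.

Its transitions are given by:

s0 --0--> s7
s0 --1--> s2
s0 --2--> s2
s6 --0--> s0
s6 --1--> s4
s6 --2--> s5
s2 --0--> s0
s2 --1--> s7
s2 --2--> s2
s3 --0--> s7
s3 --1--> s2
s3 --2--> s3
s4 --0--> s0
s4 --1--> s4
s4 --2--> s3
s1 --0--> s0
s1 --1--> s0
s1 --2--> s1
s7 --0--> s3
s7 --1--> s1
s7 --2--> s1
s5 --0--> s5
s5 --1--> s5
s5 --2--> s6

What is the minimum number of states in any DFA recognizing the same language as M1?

Reachable states from the start: {s0,s1,s2,s3,s7}. Unreachable: {s4,s5,s6} — drop them.
Start with accepting vs non-accepting: {s0,s2,s3} | {s1,s7}.
Split {s0,s2,s3} by δ(·,0) → {s0,s3} and {s2}.
Refine {s0,s3} on symbol 2: members go to different blocks, giving {s0} and {s3}.
Refine {s1,s7} on symbol 0: members go to different blocks, giving {s1} and {s7}.
The partition is now stable with 5 blocks: {s0} | {s1} | {s2} | {s3} | {s7}.

5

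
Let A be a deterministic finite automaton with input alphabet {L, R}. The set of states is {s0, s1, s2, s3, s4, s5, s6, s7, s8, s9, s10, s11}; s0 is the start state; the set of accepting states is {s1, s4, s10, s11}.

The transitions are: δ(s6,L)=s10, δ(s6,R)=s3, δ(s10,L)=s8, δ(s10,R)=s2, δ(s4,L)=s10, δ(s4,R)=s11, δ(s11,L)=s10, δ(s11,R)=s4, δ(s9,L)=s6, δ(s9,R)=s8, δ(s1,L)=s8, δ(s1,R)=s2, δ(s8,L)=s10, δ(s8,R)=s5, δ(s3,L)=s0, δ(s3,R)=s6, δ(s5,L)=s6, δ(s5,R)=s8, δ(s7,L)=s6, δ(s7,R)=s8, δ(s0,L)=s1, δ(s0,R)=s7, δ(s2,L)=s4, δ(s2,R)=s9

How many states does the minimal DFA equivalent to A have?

5

Start with accepting vs non-accepting: {s1,s4,s10,s11} | {s0,s2,s3,s5,s6,s7,s8,s9}.
On input L, block {s1,s4,s10,s11} splits into {s1,s10} and {s4,s11}.
Split {s0,s2,s3,s5,s6,s7,s8,s9} by δ(·,L) → {s3,s5,s7,s9} and {s0,s6,s8} and {s2}.
No further refinement is possible. Final partition (5 blocks): {s1,s10} | {s3,s5,s7,s9} | {s4,s11} | {s0,s6,s8} | {s2}.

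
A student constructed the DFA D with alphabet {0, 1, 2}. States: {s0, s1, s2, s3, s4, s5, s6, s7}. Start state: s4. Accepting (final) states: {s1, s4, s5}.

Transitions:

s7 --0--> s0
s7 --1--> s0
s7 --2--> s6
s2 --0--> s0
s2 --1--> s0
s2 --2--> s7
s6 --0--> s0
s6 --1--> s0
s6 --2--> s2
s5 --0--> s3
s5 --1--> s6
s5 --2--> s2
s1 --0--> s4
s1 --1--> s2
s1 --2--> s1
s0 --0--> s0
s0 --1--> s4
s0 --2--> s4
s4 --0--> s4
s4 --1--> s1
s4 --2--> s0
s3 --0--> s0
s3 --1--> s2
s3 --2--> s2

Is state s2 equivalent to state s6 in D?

States {s3,s5} cannot be reached from the start state, so discard them.
Start with accepting vs non-accepting: {s1,s4} | {s0,s2,s6,s7}.
Refine {s1,s4} on symbol 1: members go to different blocks, giving {s1} and {s4}.
On input 1, block {s0,s2,s6,s7} splits into {s2,s6,s7} and {s0}.
The partition is now stable with 4 blocks: {s1} | {s2,s6,s7} | {s4} | {s0}.
s2 and s6 lie in the same block of the stable partition, so they are equivalent — no string distinguishes them.

Yes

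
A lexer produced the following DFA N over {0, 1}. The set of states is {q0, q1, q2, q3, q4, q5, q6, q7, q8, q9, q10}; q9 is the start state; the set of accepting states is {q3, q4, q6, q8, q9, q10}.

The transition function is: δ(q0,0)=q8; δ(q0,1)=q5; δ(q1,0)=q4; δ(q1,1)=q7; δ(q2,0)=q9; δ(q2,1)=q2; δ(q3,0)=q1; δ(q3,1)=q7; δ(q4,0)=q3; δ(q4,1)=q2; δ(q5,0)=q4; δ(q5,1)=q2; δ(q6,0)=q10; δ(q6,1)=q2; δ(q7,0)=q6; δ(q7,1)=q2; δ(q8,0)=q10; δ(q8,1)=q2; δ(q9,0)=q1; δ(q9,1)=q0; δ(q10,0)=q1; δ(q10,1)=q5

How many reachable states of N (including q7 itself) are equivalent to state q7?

2

Initial partition by acceptance: {q3,q4,q6,q8,q9,q10} | {q0,q1,q2,q5,q7}.
Split {q3,q4,q6,q8,q9,q10} by δ(·,0) → {q3,q9,q10} and {q4,q6,q8}.
On input 0, block {q0,q1,q2,q5,q7} splits into {q0,q1,q5,q7} and {q2}.
Split {q0,q1,q5,q7} by δ(·,1) → {q0,q1} and {q5,q7}.
Split {q3,q9,q10} by δ(·,1) → {q3,q10} and {q9}.
The partition is now stable with 6 blocks: {q3,q10} | {q0,q1} | {q4,q6,q8} | {q2} | {q5,q7} | {q9}.
State q7 belongs to the block {q5,q7}, which has 2 states.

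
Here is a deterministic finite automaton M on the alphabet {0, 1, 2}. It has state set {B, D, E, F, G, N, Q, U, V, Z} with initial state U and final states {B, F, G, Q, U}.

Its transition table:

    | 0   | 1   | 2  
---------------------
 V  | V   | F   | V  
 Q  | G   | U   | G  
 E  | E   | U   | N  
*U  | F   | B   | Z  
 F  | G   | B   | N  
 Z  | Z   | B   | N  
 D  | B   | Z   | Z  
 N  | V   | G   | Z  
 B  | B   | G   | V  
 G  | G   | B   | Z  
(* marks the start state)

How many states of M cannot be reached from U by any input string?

BFS from U reaches {B, F, G, N, U, V, Z}; the 3 state(s) D, E, Q are never visited.

3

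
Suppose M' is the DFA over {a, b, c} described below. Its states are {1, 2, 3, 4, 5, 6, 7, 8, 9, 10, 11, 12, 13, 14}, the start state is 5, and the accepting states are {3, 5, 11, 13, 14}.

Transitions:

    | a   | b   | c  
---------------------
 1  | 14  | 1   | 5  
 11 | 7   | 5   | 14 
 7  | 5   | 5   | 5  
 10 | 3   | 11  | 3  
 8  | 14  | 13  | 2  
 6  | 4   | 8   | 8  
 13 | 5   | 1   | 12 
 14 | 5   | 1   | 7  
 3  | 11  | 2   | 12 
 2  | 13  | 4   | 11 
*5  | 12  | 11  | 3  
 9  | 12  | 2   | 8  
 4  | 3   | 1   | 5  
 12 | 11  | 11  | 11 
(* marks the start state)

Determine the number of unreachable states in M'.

BFS from 5 reaches {1, 2, 3, 4, 5, 7, 11, 12, 13, 14}; the 4 state(s) 6, 8, 9, 10 are never visited.

4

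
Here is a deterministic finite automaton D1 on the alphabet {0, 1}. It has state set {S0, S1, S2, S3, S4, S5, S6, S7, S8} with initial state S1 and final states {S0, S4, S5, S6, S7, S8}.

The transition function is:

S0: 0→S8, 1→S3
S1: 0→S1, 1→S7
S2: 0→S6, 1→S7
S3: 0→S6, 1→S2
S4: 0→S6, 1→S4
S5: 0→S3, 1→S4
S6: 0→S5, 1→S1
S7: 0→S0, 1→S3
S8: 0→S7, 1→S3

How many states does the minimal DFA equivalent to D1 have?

7

Initial partition by acceptance: {S0,S4,S5,S6,S7,S8} | {S1,S2,S3}.
Split {S0,S4,S5,S6,S7,S8} by δ(·,0) → {S0,S4,S6,S7,S8} and {S5}.
On input 0, block {S0,S4,S6,S7,S8} splits into {S0,S4,S7,S8} and {S6}.
Refine {S0,S4,S7,S8} on symbol 0: members go to different blocks, giving {S0,S7,S8} and {S4}.
On input 0, block {S1,S2,S3} splits into {S2,S3} and {S1}.
Refine {S2,S3} on symbol 1: members go to different blocks, giving {S2} and {S3}.
The partition is now stable with 7 blocks: {S0,S7,S8} | {S2} | {S5} | {S6} | {S4} | {S1} | {S3}.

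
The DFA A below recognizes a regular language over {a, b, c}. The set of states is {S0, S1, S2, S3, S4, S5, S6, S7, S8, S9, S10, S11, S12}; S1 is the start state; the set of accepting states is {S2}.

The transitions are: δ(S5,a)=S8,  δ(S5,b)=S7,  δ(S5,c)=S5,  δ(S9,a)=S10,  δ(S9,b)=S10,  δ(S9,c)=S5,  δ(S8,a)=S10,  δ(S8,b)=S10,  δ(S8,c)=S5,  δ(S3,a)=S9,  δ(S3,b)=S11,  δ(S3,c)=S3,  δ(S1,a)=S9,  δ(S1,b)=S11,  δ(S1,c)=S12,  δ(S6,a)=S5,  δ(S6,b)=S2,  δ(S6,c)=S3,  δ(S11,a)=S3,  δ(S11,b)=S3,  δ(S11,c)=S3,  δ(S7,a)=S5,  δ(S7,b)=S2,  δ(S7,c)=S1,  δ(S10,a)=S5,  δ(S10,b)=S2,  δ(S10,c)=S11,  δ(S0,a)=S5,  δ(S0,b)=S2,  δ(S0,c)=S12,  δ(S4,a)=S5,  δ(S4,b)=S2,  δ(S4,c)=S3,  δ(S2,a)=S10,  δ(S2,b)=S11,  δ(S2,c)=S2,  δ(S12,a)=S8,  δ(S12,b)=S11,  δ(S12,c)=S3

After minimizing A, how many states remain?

7

States {S0,S4,S6} cannot be reached from the start state, so discard them.
Initial partition by acceptance: {S2} | {S1,S3,S5,S7,S8,S9,S10,S11,S12}.
Refine {S1,S3,S5,S7,S8,S9,S10,S11,S12} on symbol b: members go to different blocks, giving {S1,S3,S5,S8,S9,S11,S12} and {S7,S10}.
Refine {S1,S3,S5,S8,S9,S11,S12} on symbol a: members go to different blocks, giving {S1,S3,S5,S11,S12} and {S8,S9}.
Refine {S1,S3,S5,S11,S12} on symbol a: members go to different blocks, giving {S1,S3,S5,S12} and {S11}.
On input b, block {S1,S3,S5,S12} splits into {S1,S3,S12} and {S5}.
Split {S7,S10} by δ(·,c) → {S7} and {S10}.
Stable partition: {S2} | {S1,S3,S12} | {S7} | {S8,S9} | {S11} | {S5} | {S10} — 7 equivalence classes.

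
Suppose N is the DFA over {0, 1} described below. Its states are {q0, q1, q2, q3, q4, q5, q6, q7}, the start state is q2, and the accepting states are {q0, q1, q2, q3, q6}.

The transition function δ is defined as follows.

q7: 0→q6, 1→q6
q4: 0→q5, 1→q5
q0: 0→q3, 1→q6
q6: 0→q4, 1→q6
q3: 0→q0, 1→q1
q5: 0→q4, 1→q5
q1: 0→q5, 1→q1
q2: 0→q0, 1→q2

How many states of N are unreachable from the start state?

BFS from q2 reaches {q0, q1, q2, q3, q4, q5, q6}; the 1 state(s) q7 are never visited.

1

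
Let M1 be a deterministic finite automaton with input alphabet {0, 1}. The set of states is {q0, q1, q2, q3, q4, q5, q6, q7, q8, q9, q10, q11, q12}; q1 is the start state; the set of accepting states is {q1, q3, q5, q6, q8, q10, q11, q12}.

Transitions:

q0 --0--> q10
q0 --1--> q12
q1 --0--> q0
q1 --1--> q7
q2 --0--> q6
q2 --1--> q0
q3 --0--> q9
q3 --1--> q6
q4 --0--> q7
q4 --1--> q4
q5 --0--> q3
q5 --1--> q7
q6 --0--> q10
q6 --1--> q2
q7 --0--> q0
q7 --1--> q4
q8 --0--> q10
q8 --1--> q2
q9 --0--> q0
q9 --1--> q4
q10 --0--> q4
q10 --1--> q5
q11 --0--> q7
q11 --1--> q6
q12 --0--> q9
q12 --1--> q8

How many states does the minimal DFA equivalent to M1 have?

9

Reachable states from the start: {q0,q1,q2,q3,q4,q5,q6,q7,q8,q9,q10,q12}. Unreachable: {q11} — drop them.
Initial partition by acceptance: {q1,q3,q5,q6,q8,q10,q12} | {q0,q2,q4,q7,q9}.
Split {q1,q3,q5,q6,q8,q10,q12} by δ(·,0) → {q1,q3,q10,q12} and {q5,q6,q8}.
Refine {q1,q3,q10,q12} on symbol 1: members go to different blocks, giving {q3,q10,q12} and {q1}.
Split {q0,q2,q4,q7,q9} by δ(·,0) → {q4,q7,q9} and {q0} and {q2}.
Split {q4,q7,q9} by δ(·,0) → {q7,q9} and {q4}.
Refine {q3,q10,q12} on symbol 0: members go to different blocks, giving {q3,q12} and {q10}.
Refine {q5,q6,q8} on symbol 0: members go to different blocks, giving {q6,q8} and {q5}.
Stable partition: {q3,q12} | {q7,q9} | {q6,q8} | {q1} | {q0} | {q2} | {q4} | {q10} | {q5} — 9 equivalence classes.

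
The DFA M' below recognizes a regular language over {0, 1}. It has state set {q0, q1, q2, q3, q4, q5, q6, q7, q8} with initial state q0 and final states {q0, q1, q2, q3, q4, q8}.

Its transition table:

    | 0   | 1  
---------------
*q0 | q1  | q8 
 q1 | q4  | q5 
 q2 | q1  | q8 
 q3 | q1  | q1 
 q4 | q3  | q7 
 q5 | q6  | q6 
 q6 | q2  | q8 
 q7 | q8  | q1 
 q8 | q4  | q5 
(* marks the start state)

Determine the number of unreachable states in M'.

Every one of the 9 states is reachable from q0.

0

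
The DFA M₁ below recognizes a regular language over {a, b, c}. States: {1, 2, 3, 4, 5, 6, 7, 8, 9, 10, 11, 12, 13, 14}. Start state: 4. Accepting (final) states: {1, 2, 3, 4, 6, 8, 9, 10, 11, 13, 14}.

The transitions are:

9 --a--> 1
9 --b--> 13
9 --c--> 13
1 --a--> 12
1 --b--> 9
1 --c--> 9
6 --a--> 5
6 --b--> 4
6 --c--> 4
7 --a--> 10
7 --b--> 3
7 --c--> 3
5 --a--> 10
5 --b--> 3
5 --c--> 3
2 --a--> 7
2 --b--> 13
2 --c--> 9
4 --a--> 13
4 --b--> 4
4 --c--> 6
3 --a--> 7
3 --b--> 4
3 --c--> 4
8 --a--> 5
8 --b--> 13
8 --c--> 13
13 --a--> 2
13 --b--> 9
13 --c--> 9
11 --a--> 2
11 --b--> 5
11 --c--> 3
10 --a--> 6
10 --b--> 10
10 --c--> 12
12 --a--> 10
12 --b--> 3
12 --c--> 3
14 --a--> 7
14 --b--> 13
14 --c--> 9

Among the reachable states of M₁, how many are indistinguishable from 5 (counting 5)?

3

Reachable states from the start: {1,2,3,4,5,6,7,9,10,12,13}. Unreachable: {8,11,14} — drop them.
Start with accepting vs non-accepting: {1,2,3,4,6,9,10,13} | {5,7,12}.
On input a, block {1,2,3,4,6,9,10,13} splits into {1,2,3,6} and {4,9,10,13}.
Split {4,9,10,13} by δ(·,a) → {9,10,13} and {4}.
On input b, block {1,2,3,6} splits into {1,2} and {3,6}.
Split {9,10,13} by δ(·,a) → {9,13} and {10}.
Stable partition: {1,2} | {5,7,12} | {9,13} | {4} | {3,6} | {10} — 6 equivalence classes.
State 5 belongs to the block {5,7,12}, which has 3 states.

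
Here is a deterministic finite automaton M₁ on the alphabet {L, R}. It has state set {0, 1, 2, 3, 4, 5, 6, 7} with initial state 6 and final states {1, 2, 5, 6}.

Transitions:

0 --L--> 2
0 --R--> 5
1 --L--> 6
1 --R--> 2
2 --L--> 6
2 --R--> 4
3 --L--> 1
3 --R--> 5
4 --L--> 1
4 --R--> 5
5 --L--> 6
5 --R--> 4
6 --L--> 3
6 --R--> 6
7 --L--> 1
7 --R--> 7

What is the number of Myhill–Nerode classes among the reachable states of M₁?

4

First remove the unreachable states {0,7}; 6 states remain.
Start with accepting vs non-accepting: {1,2,5,6} | {3,4}.
On input L, block {1,2,5,6} splits into {1,2,5} and {6}.
Refine {1,2,5} on symbol R: members go to different blocks, giving {2,5} and {1}.
Stable partition: {2,5} | {3,4} | {6} | {1} — 4 equivalence classes.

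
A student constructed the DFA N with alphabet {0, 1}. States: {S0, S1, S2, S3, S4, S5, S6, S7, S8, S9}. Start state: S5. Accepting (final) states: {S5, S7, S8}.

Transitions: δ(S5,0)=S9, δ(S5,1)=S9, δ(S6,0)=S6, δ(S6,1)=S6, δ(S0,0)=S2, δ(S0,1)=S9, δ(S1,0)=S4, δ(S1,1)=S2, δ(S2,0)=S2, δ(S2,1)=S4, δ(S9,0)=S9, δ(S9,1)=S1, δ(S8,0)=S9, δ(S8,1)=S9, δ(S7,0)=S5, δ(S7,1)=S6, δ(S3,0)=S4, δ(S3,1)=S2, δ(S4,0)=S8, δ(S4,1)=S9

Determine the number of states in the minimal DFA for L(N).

5

Reachable states from the start: {S1,S2,S4,S5,S8,S9}. Unreachable: {S0,S3,S6,S7} — drop them.
P0 = {S5,S8} | {S1,S2,S4,S9}.
Refine {S1,S2,S4,S9} on symbol 0: members go to different blocks, giving {S1,S2,S9} and {S4}.
On input 0, block {S1,S2,S9} splits into {S2,S9} and {S1}.
Refine {S2,S9} on symbol 1: members go to different blocks, giving {S2} and {S9}.
The partition is now stable with 5 blocks: {S5,S8} | {S2} | {S4} | {S1} | {S9}.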